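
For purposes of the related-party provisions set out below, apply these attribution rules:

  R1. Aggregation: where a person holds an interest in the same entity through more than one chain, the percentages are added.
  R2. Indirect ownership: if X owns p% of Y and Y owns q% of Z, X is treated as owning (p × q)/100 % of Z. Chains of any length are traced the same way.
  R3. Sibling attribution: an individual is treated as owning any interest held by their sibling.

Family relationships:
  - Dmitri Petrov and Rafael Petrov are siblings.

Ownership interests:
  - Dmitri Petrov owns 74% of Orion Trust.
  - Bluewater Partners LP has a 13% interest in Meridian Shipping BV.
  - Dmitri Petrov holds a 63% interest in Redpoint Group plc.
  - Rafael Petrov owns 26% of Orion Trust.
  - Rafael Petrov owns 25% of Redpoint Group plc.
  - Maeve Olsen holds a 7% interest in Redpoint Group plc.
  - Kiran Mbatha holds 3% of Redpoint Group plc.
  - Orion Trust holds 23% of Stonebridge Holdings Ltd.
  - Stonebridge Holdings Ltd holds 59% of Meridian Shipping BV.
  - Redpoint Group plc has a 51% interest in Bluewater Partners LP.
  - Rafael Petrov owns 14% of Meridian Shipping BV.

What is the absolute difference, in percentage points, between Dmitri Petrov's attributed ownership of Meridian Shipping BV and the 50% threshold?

By sibling attribution (R3), Dmitri Petrov is treated as also owning Rafael Petrov's interest in Orion Trust, giving 74% + 26% = 100%.
By sibling attribution (R3), Dmitri Petrov is treated as also owning Rafael Petrov's interest in Redpoint Group plc, giving 63% + 25% = 88%.
By sibling attribution (R3), Dmitri Petrov is treated as owning Rafael Petrov's 14% interest in Meridian Shipping BV.
Chain via Orion Trust → Stonebridge Holdings Ltd (R2): 100% × 23% × 59% = 13.57% of Meridian Shipping BV.
Chain via Redpoint Group plc → Bluewater Partners LP (R2): 88% × 51% × 13% = 5.8344% of Meridian Shipping BV.
Direct interest in Meridian Shipping BV: 14%.
Aggregating (R1): 13.57% + 5.8344% + 14% = 33.4044%.
33.4044% falls short of the 50% threshold by 16.5956 percentage points.

16.5956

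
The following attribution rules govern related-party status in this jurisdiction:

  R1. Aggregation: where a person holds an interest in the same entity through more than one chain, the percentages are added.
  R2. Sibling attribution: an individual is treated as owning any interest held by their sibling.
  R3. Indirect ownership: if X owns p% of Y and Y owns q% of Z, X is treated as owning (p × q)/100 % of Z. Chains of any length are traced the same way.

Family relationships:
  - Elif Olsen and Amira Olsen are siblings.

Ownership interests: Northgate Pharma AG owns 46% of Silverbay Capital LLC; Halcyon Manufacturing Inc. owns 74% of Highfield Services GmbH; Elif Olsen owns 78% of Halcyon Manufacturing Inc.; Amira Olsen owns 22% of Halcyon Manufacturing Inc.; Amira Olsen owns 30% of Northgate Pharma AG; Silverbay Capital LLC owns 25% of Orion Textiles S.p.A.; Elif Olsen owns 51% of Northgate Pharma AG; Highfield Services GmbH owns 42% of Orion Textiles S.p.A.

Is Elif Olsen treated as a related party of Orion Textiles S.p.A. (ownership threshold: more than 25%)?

Yes

By sibling attribution (R2), Elif Olsen is treated as also owning Amira Olsen's interest in Northgate Pharma AG, giving 51% + 30% = 81%.
By sibling attribution (R2), Elif Olsen is treated as also owning Amira Olsen's interest in Halcyon Manufacturing Inc, giving 78% + 22% = 100%.
Chain via Northgate Pharma AG → Silverbay Capital LLC (R3): 81% × 46% × 25% = 9.315% of Orion Textiles S.p.A.
Chain via Halcyon Manufacturing Inc. → Highfield Services GmbH (R3): 100% × 74% × 42% = 31.08% of Orion Textiles S.p.A.
Aggregating (R1): 9.315% + 31.08% = 40.395%.
40.395% exceeds the 25% threshold, so Elif is a related party to Orion Textiles S.p.A.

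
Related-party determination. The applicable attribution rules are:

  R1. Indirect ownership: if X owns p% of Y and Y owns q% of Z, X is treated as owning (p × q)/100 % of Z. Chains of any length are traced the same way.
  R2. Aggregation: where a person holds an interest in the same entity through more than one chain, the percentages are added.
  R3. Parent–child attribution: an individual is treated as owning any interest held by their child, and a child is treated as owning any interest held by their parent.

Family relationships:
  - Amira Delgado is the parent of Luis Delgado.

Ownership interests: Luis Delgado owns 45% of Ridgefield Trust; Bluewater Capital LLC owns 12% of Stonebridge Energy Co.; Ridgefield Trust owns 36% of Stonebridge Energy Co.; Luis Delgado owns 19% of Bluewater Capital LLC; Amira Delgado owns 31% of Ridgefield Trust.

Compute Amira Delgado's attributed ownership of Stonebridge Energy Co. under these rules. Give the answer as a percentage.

29.64%

By parent–child attribution (R3), Amira Delgado is treated as also owning Luis Delgado's interest in Ridgefield Trust, giving 31% + 45% = 76%.
By parent–child attribution (R3), Amira Delgado is treated as owning Luis Delgado's 19% interest in Bluewater Capital LLC.
Chain via Ridgefield Trust (R1): 76% × 36% = 27.36% of Stonebridge Energy Co.
Chain via Bluewater Capital LLC (R1): 19% × 12% = 2.28% of Stonebridge Energy Co.
Aggregating (R2): 27.36% + 2.28% = 29.64%.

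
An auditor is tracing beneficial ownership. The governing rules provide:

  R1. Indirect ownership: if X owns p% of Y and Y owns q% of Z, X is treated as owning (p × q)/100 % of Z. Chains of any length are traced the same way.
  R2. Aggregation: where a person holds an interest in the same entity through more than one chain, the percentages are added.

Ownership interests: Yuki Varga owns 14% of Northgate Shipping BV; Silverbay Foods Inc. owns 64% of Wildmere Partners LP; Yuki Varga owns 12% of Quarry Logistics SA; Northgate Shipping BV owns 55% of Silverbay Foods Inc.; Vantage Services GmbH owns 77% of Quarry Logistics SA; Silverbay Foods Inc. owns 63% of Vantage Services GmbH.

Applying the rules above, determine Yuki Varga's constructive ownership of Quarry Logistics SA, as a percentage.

Chain via Northgate Shipping BV → Silverbay Foods Inc. → Vantage Services GmbH (R1): 14% × 55% × 63% × 77% = 3.73527% of Quarry Logistics SA.
Direct interest in Quarry Logistics SA: 12%.
Aggregating (R2): 3.73527% + 12% = 15.73527%.

15.73527%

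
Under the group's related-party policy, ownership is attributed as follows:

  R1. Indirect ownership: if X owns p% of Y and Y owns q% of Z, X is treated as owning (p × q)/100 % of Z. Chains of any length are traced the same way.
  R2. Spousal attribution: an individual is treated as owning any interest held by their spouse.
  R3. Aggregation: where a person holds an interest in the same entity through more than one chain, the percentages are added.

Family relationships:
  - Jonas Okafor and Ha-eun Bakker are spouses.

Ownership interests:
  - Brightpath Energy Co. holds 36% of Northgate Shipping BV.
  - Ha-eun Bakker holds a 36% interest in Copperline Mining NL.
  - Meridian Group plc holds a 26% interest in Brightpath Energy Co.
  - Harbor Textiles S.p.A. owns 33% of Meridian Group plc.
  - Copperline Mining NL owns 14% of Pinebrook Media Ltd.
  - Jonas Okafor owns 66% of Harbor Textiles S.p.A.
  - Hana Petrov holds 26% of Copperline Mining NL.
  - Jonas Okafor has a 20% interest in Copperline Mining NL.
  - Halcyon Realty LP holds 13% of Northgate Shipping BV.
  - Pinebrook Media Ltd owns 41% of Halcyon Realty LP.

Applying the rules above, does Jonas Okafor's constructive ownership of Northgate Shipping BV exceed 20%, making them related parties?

By spousal attribution (R2), Jonas Okafor is treated as also owning Ha-eun Bakker's interest in Copperline Mining NL, giving 20% + 36% = 56%.
Chain via Copperline Mining NL → Pinebrook Media Ltd → Halcyon Realty LP (R1): 56% × 14% × 41% × 13% = 0.417872% of Northgate Shipping BV.
Chain via Harbor Textiles S.p.A. → Meridian Group plc → Brightpath Energy Co. (R1): 66% × 33% × 26% × 36% = 2.038608% of Northgate Shipping BV.
Aggregating (R3): 0.417872% + 2.038608% = 2.45648%.
2.45648% does not exceed the 20% threshold, so Jonas is not a related party to Northgate Shipping BV.

No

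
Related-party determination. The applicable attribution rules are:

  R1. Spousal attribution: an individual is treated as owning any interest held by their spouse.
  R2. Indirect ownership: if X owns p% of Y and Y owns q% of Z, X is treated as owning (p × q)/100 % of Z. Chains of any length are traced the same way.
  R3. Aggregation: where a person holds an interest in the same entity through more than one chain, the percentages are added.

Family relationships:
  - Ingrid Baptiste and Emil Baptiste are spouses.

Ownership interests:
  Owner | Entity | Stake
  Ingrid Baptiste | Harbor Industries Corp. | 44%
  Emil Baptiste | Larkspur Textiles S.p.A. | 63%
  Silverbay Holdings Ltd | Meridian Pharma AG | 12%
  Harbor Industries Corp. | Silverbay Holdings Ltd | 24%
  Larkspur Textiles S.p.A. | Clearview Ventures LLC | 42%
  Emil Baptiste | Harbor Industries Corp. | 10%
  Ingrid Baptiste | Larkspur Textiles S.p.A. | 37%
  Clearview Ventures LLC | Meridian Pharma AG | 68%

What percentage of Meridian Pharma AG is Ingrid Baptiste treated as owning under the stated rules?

30.1152%

By spousal attribution (R1), Ingrid Baptiste is treated as also owning Emil Baptiste's interest in Harbor Industries Corp, giving 44% + 10% = 54%.
By spousal attribution (R1), Ingrid Baptiste is treated as also owning Emil Baptiste's interest in Larkspur Textiles S.p.A, giving 37% + 63% = 100%.
Chain via Harbor Industries Corp. → Silverbay Holdings Ltd (R2): 54% × 24% × 12% = 1.5552% of Meridian Pharma AG.
Chain via Larkspur Textiles S.p.A. → Clearview Ventures LLC (R2): 100% × 42% × 68% = 28.56% of Meridian Pharma AG.
Aggregating (R3): 1.5552% + 28.56% = 30.1152%.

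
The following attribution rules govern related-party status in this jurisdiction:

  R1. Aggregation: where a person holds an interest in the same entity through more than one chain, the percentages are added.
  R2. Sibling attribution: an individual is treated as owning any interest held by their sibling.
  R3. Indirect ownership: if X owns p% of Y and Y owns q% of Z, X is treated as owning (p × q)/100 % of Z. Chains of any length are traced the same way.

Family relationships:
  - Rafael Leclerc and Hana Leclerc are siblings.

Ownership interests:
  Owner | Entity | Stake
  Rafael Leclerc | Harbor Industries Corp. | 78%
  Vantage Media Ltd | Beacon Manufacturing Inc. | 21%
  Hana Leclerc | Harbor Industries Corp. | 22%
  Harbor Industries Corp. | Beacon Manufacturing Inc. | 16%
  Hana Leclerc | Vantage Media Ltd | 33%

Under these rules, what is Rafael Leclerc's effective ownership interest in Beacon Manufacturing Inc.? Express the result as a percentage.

22.93%

By sibling attribution (R2), Rafael Leclerc is treated as also owning Hana Leclerc's interest in Harbor Industries Corp, giving 78% + 22% = 100%.
By sibling attribution (R2), Rafael Leclerc is treated as owning Hana Leclerc's 33% interest in Vantage Media Ltd.
Chain via Harbor Industries Corp. (R3): 100% × 16% = 16% of Beacon Manufacturing Inc.
Chain via Vantage Media Ltd (R3): 33% × 21% = 6.93% of Beacon Manufacturing Inc.
Aggregating (R1): 16% + 6.93% = 22.93%.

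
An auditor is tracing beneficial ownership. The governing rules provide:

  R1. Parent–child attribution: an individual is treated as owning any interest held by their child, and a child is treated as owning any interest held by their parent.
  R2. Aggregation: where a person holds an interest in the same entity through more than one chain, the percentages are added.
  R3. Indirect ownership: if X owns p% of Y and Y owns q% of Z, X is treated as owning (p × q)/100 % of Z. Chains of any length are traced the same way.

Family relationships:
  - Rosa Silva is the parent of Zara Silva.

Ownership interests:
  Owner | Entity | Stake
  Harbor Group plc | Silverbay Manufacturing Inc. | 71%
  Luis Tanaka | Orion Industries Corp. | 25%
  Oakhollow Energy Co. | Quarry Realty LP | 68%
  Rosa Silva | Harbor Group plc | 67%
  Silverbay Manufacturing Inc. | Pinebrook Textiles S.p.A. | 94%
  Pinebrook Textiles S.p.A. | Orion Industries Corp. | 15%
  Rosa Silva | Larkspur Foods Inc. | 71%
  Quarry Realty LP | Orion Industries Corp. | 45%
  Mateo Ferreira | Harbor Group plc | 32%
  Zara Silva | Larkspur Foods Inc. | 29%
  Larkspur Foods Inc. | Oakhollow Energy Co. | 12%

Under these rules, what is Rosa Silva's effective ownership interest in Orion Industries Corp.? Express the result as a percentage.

By parent–child attribution (R1), Rosa Silva is treated as also owning Zara Silva's interest in Larkspur Foods Inc, giving 71% + 29% = 100%.
Chain via Harbor Group plc → Silverbay Manufacturing Inc. → Pinebrook Textiles S.p.A. (R3): 67% × 71% × 94% × 15% = 6.70737% of Orion Industries Corp.
Chain via Larkspur Foods Inc. → Oakhollow Energy Co. → Quarry Realty LP (R3): 100% × 12% × 68% × 45% = 3.672% of Orion Industries Corp.
Aggregating (R2): 6.70737% + 3.672% = 10.37937%.

10.37937%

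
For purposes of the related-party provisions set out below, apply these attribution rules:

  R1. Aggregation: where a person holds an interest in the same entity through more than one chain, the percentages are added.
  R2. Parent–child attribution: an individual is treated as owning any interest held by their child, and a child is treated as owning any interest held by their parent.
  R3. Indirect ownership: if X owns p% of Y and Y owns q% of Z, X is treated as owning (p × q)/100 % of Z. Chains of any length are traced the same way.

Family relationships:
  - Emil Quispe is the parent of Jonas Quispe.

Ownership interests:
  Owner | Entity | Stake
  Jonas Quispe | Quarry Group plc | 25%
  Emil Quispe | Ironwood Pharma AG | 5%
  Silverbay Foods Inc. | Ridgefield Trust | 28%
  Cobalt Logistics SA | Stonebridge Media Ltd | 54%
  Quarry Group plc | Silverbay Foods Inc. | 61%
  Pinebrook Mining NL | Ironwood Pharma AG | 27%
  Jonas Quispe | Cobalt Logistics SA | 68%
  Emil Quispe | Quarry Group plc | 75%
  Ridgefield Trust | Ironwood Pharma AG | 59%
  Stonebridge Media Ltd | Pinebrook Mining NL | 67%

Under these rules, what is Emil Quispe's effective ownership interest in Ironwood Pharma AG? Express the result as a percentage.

By parent–child attribution (R2), Emil Quispe is treated as also owning Jonas Quispe's interest in Quarry Group plc, giving 75% + 25% = 100%.
By parent–child attribution (R2), Emil Quispe is treated as owning Jonas Quispe's 68% interest in Cobalt Logistics SA.
Chain via Quarry Group plc → Silverbay Foods Inc. → Ridgefield Trust (R3): 100% × 61% × 28% × 59% = 10.0772% of Ironwood Pharma AG.
Direct interest in Ironwood Pharma AG: 5%.
Chain via Cobalt Logistics SA → Stonebridge Media Ltd → Pinebrook Mining NL (R3): 68% × 54% × 67% × 27% = 6.642648% of Ironwood Pharma AG.
Aggregating (R1): 10.0772% + 5% + 6.642648% = 21.719848%.

21.719848%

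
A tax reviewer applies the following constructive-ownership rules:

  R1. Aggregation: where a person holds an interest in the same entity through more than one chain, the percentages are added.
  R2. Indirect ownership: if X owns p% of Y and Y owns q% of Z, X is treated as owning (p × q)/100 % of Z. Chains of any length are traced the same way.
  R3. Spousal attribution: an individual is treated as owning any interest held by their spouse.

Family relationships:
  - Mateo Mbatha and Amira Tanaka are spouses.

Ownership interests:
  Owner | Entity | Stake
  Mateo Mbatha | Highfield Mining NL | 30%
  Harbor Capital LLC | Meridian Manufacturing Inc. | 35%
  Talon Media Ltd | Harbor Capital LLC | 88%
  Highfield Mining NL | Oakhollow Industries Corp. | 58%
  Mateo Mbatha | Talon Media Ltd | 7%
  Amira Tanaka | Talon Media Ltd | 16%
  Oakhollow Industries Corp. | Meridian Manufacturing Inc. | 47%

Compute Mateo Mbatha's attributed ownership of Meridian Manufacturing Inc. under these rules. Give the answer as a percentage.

By spousal attribution (R3), Mateo Mbatha is treated as also owning Amira Tanaka's interest in Talon Media Ltd, giving 7% + 16% = 23%.
Chain via Talon Media Ltd → Harbor Capital LLC (R2): 23% × 88% × 35% = 7.084% of Meridian Manufacturing Inc.
Chain via Highfield Mining NL → Oakhollow Industries Corp. (R2): 30% × 58% × 47% = 8.178% of Meridian Manufacturing Inc.
Aggregating (R1): 7.084% + 8.178% = 15.262%.

15.262%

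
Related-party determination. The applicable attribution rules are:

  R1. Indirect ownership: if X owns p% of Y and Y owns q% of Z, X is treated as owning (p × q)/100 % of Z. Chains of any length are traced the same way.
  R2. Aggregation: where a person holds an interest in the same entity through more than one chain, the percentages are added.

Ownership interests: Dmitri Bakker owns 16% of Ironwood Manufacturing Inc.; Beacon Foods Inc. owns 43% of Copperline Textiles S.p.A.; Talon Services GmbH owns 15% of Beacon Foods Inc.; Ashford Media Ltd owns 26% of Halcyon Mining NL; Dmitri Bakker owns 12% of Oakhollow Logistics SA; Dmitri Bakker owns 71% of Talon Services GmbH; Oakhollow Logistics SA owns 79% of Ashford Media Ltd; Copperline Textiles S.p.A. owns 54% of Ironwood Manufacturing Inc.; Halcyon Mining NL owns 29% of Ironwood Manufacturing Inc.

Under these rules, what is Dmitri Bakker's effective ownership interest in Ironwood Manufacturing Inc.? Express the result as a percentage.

Chain via Oakhollow Logistics SA → Ashford Media Ltd → Halcyon Mining NL (R1): 12% × 79% × 26% × 29% = 0.714792% of Ironwood Manufacturing Inc.
Chain via Talon Services GmbH → Beacon Foods Inc. → Copperline Textiles S.p.A. (R1): 71% × 15% × 43% × 54% = 2.47293% of Ironwood Manufacturing Inc.
Direct interest in Ironwood Manufacturing Inc: 16%.
Aggregating (R2): 0.714792% + 2.47293% + 16% = 19.187722%.

19.187722%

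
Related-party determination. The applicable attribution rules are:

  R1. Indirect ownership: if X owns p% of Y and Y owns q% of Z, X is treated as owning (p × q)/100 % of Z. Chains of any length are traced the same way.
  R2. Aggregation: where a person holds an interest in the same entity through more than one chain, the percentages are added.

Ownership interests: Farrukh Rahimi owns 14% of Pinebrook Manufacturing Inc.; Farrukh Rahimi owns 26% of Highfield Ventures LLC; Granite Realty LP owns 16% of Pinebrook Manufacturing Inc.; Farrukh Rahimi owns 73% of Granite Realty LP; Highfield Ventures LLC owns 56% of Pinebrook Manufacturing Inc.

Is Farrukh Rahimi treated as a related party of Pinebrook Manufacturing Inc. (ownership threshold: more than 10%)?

Yes

Chain via Granite Realty LP (R1): 73% × 16% = 11.68% of Pinebrook Manufacturing Inc.
Chain via Highfield Ventures LLC (R1): 26% × 56% = 14.56% of Pinebrook Manufacturing Inc.
Direct interest in Pinebrook Manufacturing Inc: 14%.
Aggregating (R2): 11.68% + 14.56% + 14% = 40.24%.
40.24% exceeds the 10% threshold, so Farrukh is a related party to Pinebrook Manufacturing Inc.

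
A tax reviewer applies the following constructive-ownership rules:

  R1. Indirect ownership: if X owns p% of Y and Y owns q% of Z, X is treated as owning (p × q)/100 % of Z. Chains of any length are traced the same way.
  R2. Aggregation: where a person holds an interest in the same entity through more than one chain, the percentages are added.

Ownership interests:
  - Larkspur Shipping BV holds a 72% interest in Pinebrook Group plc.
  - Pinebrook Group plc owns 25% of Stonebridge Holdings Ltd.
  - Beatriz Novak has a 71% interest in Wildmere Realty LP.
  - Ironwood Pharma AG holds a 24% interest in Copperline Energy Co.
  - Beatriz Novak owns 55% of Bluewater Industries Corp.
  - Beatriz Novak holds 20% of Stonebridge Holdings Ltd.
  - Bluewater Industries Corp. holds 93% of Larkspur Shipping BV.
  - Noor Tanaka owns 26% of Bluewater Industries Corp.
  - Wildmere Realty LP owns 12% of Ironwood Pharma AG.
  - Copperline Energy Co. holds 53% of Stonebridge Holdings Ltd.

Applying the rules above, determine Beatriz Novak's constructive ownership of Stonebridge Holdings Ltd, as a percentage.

30.290744%

Chain via Wildmere Realty LP → Ironwood Pharma AG → Copperline Energy Co. (R1): 71% × 12% × 24% × 53% = 1.083744% of Stonebridge Holdings Ltd.
Chain via Bluewater Industries Corp. → Larkspur Shipping BV → Pinebrook Group plc (R1): 55% × 93% × 72% × 25% = 9.207% of Stonebridge Holdings Ltd.
Direct interest in Stonebridge Holdings Ltd: 20%.
Aggregating (R2): 1.083744% + 9.207% + 20% = 30.290744%.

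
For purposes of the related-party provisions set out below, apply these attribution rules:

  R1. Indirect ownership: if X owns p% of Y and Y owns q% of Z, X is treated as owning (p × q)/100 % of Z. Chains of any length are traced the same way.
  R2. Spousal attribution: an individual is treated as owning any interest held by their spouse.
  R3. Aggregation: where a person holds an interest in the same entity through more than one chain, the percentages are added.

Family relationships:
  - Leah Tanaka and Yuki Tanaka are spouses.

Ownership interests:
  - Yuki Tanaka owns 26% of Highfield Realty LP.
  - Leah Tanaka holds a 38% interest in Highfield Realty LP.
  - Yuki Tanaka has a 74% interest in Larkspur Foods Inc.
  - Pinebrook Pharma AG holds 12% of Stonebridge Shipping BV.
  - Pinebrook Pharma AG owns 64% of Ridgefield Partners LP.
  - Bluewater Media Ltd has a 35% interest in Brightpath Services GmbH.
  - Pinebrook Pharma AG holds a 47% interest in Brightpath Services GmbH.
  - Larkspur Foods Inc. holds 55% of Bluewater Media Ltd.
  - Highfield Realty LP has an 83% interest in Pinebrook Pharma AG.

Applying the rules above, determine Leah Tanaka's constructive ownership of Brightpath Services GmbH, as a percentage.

39.2114%

By spousal attribution (R2), Leah Tanaka is treated as also owning Yuki Tanaka's interest in Highfield Realty LP, giving 38% + 26% = 64%.
By spousal attribution (R2), Leah Tanaka is treated as owning Yuki Tanaka's 74% interest in Larkspur Foods Inc.
Chain via Highfield Realty LP → Pinebrook Pharma AG (R1): 64% × 83% × 47% = 24.9664% of Brightpath Services GmbH.
Chain via Larkspur Foods Inc. → Bluewater Media Ltd (R1): 74% × 55% × 35% = 14.245% of Brightpath Services GmbH.
Aggregating (R3): 24.9664% + 14.245% = 39.2114%.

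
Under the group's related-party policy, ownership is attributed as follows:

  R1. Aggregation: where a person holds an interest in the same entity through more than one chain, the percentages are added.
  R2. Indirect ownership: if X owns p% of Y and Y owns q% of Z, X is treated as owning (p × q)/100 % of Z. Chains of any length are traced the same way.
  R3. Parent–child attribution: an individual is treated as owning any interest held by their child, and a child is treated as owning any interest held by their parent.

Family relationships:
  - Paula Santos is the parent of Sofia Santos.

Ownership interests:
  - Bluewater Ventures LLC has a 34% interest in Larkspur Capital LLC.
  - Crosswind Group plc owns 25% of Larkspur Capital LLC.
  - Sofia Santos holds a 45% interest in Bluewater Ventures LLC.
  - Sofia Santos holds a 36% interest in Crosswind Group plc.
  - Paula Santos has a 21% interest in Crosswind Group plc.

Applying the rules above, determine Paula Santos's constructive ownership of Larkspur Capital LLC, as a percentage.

By parent–child attribution (R3), Paula Santos is treated as also owning Sofia Santos's interest in Crosswind Group plc, giving 21% + 36% = 57%.
By parent–child attribution (R3), Paula Santos is treated as owning Sofia Santos's 45% interest in Bluewater Ventures LLC.
Chain via Crosswind Group plc (R2): 57% × 25% = 14.25% of Larkspur Capital LLC.
Chain via Bluewater Ventures LLC (R2): 45% × 34% = 15.3% of Larkspur Capital LLC.
Aggregating (R1): 14.25% + 15.3% = 29.55%.

29.55%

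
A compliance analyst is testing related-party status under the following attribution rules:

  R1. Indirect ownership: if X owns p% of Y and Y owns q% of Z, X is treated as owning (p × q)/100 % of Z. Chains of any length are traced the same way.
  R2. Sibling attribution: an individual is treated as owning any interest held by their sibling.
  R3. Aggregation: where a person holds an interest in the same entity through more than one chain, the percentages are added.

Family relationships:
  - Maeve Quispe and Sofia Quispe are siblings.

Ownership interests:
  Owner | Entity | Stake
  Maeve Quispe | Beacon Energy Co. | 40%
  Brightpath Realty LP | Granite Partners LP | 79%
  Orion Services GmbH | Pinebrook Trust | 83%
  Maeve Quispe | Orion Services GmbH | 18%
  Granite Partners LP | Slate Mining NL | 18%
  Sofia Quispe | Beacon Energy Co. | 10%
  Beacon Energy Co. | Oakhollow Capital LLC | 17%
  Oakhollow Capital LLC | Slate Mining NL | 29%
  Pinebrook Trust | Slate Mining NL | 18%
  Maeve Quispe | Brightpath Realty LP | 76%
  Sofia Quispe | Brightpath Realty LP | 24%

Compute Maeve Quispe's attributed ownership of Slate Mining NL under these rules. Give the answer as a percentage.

By sibling attribution (R2), Maeve Quispe is treated as also owning Sofia Quispe's interest in Beacon Energy Co, giving 40% + 10% = 50%.
By sibling attribution (R2), Maeve Quispe is treated as also owning Sofia Quispe's interest in Brightpath Realty LP, giving 76% + 24% = 100%.
Chain via Beacon Energy Co. → Oakhollow Capital LLC (R1): 50% × 17% × 29% = 2.465% of Slate Mining NL.
Chain via Orion Services GmbH → Pinebrook Trust (R1): 18% × 83% × 18% = 2.6892% of Slate Mining NL.
Chain via Brightpath Realty LP → Granite Partners LP (R1): 100% × 79% × 18% = 14.22% of Slate Mining NL.
Aggregating (R3): 2.465% + 2.6892% + 14.22% = 19.3742%.

19.3742%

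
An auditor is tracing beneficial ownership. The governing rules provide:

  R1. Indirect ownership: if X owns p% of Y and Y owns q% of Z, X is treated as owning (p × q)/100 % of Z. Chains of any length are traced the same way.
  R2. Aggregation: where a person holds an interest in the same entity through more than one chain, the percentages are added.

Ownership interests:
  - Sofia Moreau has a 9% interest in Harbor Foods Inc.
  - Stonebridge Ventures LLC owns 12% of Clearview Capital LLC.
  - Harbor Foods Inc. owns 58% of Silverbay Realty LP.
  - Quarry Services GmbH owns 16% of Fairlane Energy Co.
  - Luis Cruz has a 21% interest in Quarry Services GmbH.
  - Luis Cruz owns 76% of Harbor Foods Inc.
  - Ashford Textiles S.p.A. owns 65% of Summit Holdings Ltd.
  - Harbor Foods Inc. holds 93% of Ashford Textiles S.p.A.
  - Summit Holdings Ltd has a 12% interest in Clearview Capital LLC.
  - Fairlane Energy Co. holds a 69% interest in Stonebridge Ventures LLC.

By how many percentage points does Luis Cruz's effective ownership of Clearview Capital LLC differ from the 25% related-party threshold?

19.208752

Chain via Quarry Services GmbH → Fairlane Energy Co. → Stonebridge Ventures LLC (R1): 21% × 16% × 69% × 12% = 0.278208% of Clearview Capital LLC.
Chain via Harbor Foods Inc. → Ashford Textiles S.p.A. → Summit Holdings Ltd (R1): 76% × 93% × 65% × 12% = 5.51304% of Clearview Capital LLC.
Aggregating (R2): 0.278208% + 5.51304% = 5.791248%.
5.791248% falls short of the 25% threshold by 19.208752 percentage points.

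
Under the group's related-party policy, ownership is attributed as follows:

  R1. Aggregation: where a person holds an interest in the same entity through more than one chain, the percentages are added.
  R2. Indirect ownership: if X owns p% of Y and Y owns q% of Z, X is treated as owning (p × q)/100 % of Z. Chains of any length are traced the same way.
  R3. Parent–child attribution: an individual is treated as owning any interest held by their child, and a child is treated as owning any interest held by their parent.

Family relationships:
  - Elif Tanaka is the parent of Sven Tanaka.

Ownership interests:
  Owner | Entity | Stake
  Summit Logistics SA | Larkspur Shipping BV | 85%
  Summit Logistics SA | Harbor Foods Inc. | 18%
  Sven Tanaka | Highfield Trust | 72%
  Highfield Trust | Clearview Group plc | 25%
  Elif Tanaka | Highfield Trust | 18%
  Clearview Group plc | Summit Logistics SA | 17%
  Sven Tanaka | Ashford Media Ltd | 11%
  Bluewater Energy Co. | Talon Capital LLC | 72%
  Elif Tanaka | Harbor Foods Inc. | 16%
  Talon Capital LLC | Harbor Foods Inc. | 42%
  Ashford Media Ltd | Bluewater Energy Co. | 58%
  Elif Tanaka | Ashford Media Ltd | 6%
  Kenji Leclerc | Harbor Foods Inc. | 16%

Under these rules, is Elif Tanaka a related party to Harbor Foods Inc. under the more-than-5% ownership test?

By parent–child attribution (R3), Elif Tanaka is treated as also owning Sven Tanaka's interest in Ashford Media Ltd, giving 6% + 11% = 17%.
By parent–child attribution (R3), Elif Tanaka is treated as also owning Sven Tanaka's interest in Highfield Trust, giving 18% + 72% = 90%.
Chain via Ashford Media Ltd → Bluewater Energy Co. → Talon Capital LLC (R2): 17% × 58% × 72% × 42% = 2.981664% of Harbor Foods Inc.
Chain via Highfield Trust → Clearview Group plc → Summit Logistics SA (R2): 90% × 25% × 17% × 18% = 0.6885% of Harbor Foods Inc.
Direct interest in Harbor Foods Inc: 16%.
Aggregating (R1): 2.981664% + 0.6885% + 16% = 19.670164%.
19.670164% exceeds the 5% threshold, so Elif is a related party to Harbor Foods Inc.

Yes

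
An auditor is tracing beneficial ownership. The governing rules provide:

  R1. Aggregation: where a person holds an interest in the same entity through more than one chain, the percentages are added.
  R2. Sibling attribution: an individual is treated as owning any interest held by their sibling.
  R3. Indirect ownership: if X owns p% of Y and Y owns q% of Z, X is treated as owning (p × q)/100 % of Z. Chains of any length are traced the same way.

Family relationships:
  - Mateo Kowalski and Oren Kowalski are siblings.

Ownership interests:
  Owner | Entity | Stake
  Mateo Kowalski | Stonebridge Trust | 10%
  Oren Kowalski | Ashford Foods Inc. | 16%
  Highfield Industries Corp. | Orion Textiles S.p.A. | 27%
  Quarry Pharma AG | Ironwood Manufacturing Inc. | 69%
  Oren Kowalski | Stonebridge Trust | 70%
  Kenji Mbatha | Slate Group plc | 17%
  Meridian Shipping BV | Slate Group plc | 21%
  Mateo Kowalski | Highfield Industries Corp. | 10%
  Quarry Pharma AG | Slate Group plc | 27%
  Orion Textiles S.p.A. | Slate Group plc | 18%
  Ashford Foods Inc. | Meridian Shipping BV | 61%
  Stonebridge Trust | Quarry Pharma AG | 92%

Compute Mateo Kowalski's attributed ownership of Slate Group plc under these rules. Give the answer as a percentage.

By sibling attribution (R2), Mateo Kowalski is treated as also owning Oren Kowalski's interest in Stonebridge Trust, giving 10% + 70% = 80%.
By sibling attribution (R2), Mateo Kowalski is treated as owning Oren Kowalski's 16% interest in Ashford Foods Inc.
Chain via Highfield Industries Corp. → Orion Textiles S.p.A. (R3): 10% × 27% × 18% = 0.486% of Slate Group plc.
Chain via Stonebridge Trust → Quarry Pharma AG (R3): 80% × 92% × 27% = 19.872% of Slate Group plc.
Chain via Ashford Foods Inc. → Meridian Shipping BV (R3): 16% × 61% × 21% = 2.0496% of Slate Group plc.
Aggregating (R1): 0.486% + 19.872% + 2.0496% = 22.4076%.

22.4076%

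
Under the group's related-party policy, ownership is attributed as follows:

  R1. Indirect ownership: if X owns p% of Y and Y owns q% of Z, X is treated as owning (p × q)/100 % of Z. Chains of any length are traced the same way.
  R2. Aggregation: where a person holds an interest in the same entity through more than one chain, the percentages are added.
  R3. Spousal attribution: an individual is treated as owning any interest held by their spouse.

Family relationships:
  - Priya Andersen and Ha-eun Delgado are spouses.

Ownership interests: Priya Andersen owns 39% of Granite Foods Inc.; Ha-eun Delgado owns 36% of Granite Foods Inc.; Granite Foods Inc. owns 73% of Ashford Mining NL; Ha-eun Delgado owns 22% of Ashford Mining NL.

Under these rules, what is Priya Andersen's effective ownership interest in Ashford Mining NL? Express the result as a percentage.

By spousal attribution (R3), Priya Andersen is treated as also owning Ha-eun Delgado's interest in Granite Foods Inc, giving 39% + 36% = 75%.
By spousal attribution (R3), Priya Andersen is treated as owning Ha-eun Delgado's 22% interest in Ashford Mining NL.
Chain via Granite Foods Inc. (R1): 75% × 73% = 54.75% of Ashford Mining NL.
Direct interest in Ashford Mining NL: 22%.
Aggregating (R2): 54.75% + 22% = 76.75%.

76.75%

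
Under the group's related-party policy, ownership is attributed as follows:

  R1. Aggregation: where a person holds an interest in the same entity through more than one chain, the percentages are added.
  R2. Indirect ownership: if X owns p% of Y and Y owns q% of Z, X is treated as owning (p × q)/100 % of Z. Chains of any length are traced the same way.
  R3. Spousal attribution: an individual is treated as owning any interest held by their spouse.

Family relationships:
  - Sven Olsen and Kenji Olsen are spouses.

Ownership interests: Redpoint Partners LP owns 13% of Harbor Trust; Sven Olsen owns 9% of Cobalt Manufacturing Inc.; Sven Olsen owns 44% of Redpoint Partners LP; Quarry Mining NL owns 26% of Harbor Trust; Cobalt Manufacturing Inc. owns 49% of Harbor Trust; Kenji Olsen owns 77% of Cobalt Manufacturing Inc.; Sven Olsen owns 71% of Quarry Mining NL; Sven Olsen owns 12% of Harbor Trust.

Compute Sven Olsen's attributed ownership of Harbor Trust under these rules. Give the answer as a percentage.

By spousal attribution (R3), Sven Olsen is treated as also owning Kenji Olsen's interest in Cobalt Manufacturing Inc, giving 9% + 77% = 86%.
Chain via Cobalt Manufacturing Inc. (R2): 86% × 49% = 42.14% of Harbor Trust.
Chain via Redpoint Partners LP (R2): 44% × 13% = 5.72% of Harbor Trust.
Chain via Quarry Mining NL (R2): 71% × 26% = 18.46% of Harbor Trust.
Direct interest in Harbor Trust: 12%.
Aggregating (R1): 42.14% + 5.72% + 18.46% + 12% = 78.32%.

78.32%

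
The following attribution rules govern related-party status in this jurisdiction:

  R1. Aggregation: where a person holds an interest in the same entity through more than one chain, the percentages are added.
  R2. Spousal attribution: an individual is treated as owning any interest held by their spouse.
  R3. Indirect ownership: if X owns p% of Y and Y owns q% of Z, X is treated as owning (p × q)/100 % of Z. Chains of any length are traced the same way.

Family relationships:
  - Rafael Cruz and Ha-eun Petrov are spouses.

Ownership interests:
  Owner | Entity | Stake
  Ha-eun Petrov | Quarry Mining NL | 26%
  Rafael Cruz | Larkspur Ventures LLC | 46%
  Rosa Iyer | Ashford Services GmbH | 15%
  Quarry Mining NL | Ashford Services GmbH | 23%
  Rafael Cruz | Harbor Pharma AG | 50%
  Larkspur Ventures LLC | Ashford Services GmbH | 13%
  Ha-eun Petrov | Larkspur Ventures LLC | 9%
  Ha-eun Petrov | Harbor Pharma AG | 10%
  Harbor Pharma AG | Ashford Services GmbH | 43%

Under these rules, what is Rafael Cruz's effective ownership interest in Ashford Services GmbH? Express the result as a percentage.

By spousal attribution (R2), Rafael Cruz is treated as also owning Ha-eun Petrov's interest in Harbor Pharma AG, giving 50% + 10% = 60%.
By spousal attribution (R2), Rafael Cruz is treated as also owning Ha-eun Petrov's interest in Larkspur Ventures LLC, giving 46% + 9% = 55%.
By spousal attribution (R2), Rafael Cruz is treated as owning Ha-eun Petrov's 26% interest in Quarry Mining NL.
Chain via Harbor Pharma AG (R3): 60% × 43% = 25.8% of Ashford Services GmbH.
Chain via Larkspur Ventures LLC (R3): 55% × 13% = 7.15% of Ashford Services GmbH.
Chain via Quarry Mining NL (R3): 26% × 23% = 5.98% of Ashford Services GmbH.
Aggregating (R1): 25.8% + 7.15% + 5.98% = 38.93%.

38.93%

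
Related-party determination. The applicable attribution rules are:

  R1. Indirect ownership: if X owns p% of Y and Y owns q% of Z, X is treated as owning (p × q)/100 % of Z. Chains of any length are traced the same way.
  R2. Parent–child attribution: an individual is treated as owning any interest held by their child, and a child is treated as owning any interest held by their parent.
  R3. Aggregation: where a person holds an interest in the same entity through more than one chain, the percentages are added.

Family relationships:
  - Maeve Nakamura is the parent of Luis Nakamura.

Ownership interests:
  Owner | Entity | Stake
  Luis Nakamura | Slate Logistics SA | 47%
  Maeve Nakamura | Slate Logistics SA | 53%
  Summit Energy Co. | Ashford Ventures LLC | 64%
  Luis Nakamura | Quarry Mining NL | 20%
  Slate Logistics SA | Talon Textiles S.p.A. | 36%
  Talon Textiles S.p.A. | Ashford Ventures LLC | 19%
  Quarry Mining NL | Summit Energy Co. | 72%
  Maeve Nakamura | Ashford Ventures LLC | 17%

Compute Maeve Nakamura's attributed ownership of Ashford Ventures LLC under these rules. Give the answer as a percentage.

By parent–child attribution (R2), Maeve Nakamura is treated as also owning Luis Nakamura's interest in Slate Logistics SA, giving 53% + 47% = 100%.
By parent–child attribution (R2), Maeve Nakamura is treated as owning Luis Nakamura's 20% interest in Quarry Mining NL.
Chain via Slate Logistics SA → Talon Textiles S.p.A. (R1): 100% × 36% × 19% = 6.84% of Ashford Ventures LLC.
Direct interest in Ashford Ventures LLC: 17%.
Chain via Quarry Mining NL → Summit Energy Co. (R1): 20% × 72% × 64% = 9.216% of Ashford Ventures LLC.
Aggregating (R3): 6.84% + 17% + 9.216% = 33.056%.

33.056%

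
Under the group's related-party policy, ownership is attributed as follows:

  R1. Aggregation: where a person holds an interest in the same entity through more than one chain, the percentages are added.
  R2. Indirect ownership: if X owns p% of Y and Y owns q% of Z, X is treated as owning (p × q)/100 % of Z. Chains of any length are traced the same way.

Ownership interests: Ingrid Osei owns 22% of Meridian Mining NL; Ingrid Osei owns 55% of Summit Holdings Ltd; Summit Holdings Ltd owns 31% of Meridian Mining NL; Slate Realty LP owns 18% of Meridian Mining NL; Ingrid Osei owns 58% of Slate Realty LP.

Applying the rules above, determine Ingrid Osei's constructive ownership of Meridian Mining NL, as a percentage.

Chain via Slate Realty LP (R2): 58% × 18% = 10.44% of Meridian Mining NL.
Chain via Summit Holdings Ltd (R2): 55% × 31% = 17.05% of Meridian Mining NL.
Direct interest in Meridian Mining NL: 22%.
Aggregating (R1): 10.44% + 17.05% + 22% = 49.49%.

49.49%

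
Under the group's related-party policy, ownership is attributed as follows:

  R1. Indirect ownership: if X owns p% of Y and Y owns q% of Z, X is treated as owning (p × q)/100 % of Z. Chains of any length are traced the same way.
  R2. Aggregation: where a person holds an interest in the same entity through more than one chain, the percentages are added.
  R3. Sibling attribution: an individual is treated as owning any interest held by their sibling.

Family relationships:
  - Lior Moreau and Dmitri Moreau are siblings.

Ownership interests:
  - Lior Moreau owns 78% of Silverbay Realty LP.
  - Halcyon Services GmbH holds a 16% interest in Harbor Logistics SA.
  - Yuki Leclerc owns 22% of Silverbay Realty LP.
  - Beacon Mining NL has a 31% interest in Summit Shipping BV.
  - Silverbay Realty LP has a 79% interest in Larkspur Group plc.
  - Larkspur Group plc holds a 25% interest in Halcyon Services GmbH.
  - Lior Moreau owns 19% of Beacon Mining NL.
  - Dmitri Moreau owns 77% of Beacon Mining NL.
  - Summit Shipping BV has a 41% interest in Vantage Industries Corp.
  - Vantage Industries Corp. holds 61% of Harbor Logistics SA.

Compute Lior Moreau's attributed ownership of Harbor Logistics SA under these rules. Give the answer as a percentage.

9.907776%

By sibling attribution (R3), Lior Moreau is treated as also owning Dmitri Moreau's interest in Beacon Mining NL, giving 19% + 77% = 96%.
Chain via Beacon Mining NL → Summit Shipping BV → Vantage Industries Corp. (R1): 96% × 31% × 41% × 61% = 7.442976% of Harbor Logistics SA.
Chain via Silverbay Realty LP → Larkspur Group plc → Halcyon Services GmbH (R1): 78% × 79% × 25% × 16% = 2.4648% of Harbor Logistics SA.
Aggregating (R2): 7.442976% + 2.4648% = 9.907776%.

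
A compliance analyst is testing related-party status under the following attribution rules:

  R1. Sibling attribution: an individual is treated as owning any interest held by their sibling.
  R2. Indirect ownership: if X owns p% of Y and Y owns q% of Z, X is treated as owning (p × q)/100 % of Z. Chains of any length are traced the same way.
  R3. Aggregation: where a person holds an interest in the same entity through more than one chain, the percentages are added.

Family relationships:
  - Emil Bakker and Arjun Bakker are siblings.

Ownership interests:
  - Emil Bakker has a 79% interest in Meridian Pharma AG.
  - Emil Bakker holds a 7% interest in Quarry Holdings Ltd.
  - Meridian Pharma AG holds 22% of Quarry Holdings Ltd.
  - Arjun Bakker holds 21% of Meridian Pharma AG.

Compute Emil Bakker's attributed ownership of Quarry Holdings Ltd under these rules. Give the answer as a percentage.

29%

By sibling attribution (R1), Emil Bakker is treated as also owning Arjun Bakker's interest in Meridian Pharma AG, giving 79% + 21% = 100%.
Chain via Meridian Pharma AG (R2): 100% × 22% = 22% of Quarry Holdings Ltd.
Direct interest in Quarry Holdings Ltd: 7%.
Aggregating (R3): 22% + 7% = 29%.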